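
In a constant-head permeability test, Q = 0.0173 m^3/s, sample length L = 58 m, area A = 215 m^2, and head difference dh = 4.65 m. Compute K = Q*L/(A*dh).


From K = Q*L / (A*dh):
Numerator: Q*L = 0.0173 * 58 = 1.0034.
Denominator: A*dh = 215 * 4.65 = 999.75.
K = 1.0034 / 999.75 = 0.001004 m/s.

0.001004


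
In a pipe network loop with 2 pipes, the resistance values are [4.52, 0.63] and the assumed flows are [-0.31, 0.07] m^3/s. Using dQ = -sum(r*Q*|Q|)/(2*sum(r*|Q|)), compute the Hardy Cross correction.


Numerator terms (r*Q*|Q|): 4.52*-0.31*|-0.31| = -0.4344; 0.63*0.07*|0.07| = 0.0031.
Sum of numerator = -0.4313.
Denominator terms (r*|Q|): 4.52*|-0.31| = 1.4012; 0.63*|0.07| = 0.0441.
2 * sum of denominator = 2 * 1.4453 = 2.8906.
dQ = --0.4313 / 2.8906 = 0.1492 m^3/s.

0.1492


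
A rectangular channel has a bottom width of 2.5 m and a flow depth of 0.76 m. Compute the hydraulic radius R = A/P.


For a rectangular section:
Flow area A = b * y = 2.5 * 0.76 = 1.9 m^2.
Wetted perimeter P = b + 2y = 2.5 + 2*0.76 = 4.02 m.
Hydraulic radius R = A/P = 1.9 / 4.02 = 0.4726 m.

0.4726


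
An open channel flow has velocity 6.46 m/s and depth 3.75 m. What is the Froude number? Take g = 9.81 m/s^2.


The Froude number is defined as Fr = V / sqrt(g*y).
g*y = 9.81 * 3.75 = 36.7875.
sqrt(g*y) = sqrt(36.7875) = 6.0653.
Fr = 6.46 / 6.0653 = 1.0651.

1.0651


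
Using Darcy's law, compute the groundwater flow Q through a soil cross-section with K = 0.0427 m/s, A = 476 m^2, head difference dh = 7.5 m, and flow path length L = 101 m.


Darcy's law: Q = K * A * i, where i = dh/L.
Hydraulic gradient i = 7.5 / 101 = 0.074257.
Q = 0.0427 * 476 * 0.074257
  = 1.5093 m^3/s.

1.5093


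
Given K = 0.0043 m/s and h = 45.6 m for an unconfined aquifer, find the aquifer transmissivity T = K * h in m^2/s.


Transmissivity is defined as T = K * h.
T = 0.0043 * 45.6
  = 0.1961 m^2/s.

0.1961


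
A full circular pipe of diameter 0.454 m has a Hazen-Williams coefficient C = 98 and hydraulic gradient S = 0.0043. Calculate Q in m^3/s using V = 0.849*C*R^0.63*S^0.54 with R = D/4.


For a full circular pipe, R = D/4 = 0.454/4 = 0.1135 m.
V = 0.849 * 98 * 0.1135^0.63 * 0.0043^0.54
  = 0.849 * 98 * 0.253891 * 0.052732
  = 1.1139 m/s.
Pipe area A = pi*D^2/4 = pi*0.454^2/4 = 0.1619 m^2.
Q = A * V = 0.1619 * 1.1139 = 0.1803 m^3/s.

0.1803


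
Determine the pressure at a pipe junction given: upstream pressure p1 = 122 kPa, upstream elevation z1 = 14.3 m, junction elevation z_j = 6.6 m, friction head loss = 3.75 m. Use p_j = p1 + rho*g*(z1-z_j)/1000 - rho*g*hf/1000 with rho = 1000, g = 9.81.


Junction pressure: p_j = p1 + rho*g*(z1 - z_j)/1000 - rho*g*hf/1000.
Elevation term = 1000*9.81*(14.3 - 6.6)/1000 = 75.537 kPa.
Friction term = 1000*9.81*3.75/1000 = 36.788 kPa.
p_j = 122 + 75.537 - 36.788 = 160.75 kPa.

160.75


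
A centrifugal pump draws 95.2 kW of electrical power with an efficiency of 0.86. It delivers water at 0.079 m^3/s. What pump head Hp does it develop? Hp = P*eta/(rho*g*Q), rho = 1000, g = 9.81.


Pump head formula: Hp = P * eta / (rho * g * Q).
Numerator: P * eta = 95.2 * 1000 * 0.86 = 81872.0 W.
Denominator: rho * g * Q = 1000 * 9.81 * 0.079 = 774.99.
Hp = 81872.0 / 774.99 = 105.64 m.

105.64


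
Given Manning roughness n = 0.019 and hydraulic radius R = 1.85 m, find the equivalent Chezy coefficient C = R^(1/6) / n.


The Chezy coefficient relates to Manning's n through C = R^(1/6) / n.
R^(1/6) = 1.85^(1/6) = 1.107972.
C = 1.107972 / 0.019 = 58.31 m^(1/2)/s.

58.31


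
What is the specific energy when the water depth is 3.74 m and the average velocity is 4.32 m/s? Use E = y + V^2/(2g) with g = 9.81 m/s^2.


Specific energy E = y + V^2/(2g).
Velocity head = V^2/(2g) = 4.32^2 / (2*9.81) = 18.6624 / 19.62 = 0.9512 m.
E = 3.74 + 0.9512 = 4.6912 m.

4.6912


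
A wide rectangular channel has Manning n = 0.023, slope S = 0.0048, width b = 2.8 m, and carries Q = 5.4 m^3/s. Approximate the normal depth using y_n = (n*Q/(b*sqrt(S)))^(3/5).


We use the wide-channel approximation y_n = (n*Q/(b*sqrt(S)))^(3/5).
sqrt(S) = sqrt(0.0048) = 0.069282.
Numerator: n*Q = 0.023 * 5.4 = 0.1242.
Denominator: b*sqrt(S) = 2.8 * 0.069282 = 0.19399.
arg = 0.6402.
y_n = 0.6402^(3/5) = 0.7653 m.

0.7653


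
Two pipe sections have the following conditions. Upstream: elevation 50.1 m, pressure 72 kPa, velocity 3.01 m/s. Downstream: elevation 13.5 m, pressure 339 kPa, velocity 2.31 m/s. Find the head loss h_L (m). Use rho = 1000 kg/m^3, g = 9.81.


Total head at each section: H = z + p/(rho*g) + V^2/(2g).
H1 = 50.1 + 72*1000/(1000*9.81) + 3.01^2/(2*9.81)
   = 50.1 + 7.339 + 0.4618
   = 57.901 m.
H2 = 13.5 + 339*1000/(1000*9.81) + 2.31^2/(2*9.81)
   = 13.5 + 34.557 + 0.272
   = 48.329 m.
h_L = H1 - H2 = 57.901 - 48.329 = 9.573 m.

9.573


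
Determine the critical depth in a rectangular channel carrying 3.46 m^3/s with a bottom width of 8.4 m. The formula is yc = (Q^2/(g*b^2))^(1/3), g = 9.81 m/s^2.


Using yc = (Q^2 / (g * b^2))^(1/3):
Q^2 = 3.46^2 = 11.97.
g * b^2 = 9.81 * 8.4^2 = 9.81 * 70.56 = 692.19.
Q^2 / (g*b^2) = 11.97 / 692.19 = 0.0173.
yc = 0.0173^(1/3) = 0.2586 m.

0.2586


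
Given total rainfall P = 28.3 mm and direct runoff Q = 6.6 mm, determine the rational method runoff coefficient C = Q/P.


The runoff coefficient C = runoff depth / rainfall depth.
C = 6.6 / 28.3
  = 0.2332.

0.2332


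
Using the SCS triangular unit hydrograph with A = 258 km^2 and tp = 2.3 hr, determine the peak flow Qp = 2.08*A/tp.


SCS formula: Qp = 2.08 * A / tp.
Qp = 2.08 * 258 / 2.3
   = 536.64 / 2.3
   = 233.32 m^3/s per cm.

233.32


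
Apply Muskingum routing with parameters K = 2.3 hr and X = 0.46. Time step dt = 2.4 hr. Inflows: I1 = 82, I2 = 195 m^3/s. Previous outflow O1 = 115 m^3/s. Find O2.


Muskingum coefficients:
denom = 2*K*(1-X) + dt = 2*2.3*(1-0.46) + 2.4 = 4.884.
C0 = (dt - 2*K*X)/denom = (2.4 - 2*2.3*0.46)/4.884 = 0.0581.
C1 = (dt + 2*K*X)/denom = (2.4 + 2*2.3*0.46)/4.884 = 0.9247.
C2 = (2*K*(1-X) - dt)/denom = 0.0172.
O2 = C0*I2 + C1*I1 + C2*O1
   = 0.0581*195 + 0.9247*82 + 0.0172*115
   = 89.14 m^3/s.

89.14


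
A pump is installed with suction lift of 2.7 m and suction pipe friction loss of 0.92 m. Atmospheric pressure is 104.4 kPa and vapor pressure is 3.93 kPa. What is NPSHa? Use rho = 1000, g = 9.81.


NPSHa = p_atm/(rho*g) - z_s - hf_s - p_vap/(rho*g).
p_atm/(rho*g) = 104.4*1000 / (1000*9.81) = 10.642 m.
p_vap/(rho*g) = 3.93*1000 / (1000*9.81) = 0.401 m.
NPSHa = 10.642 - 2.7 - 0.92 - 0.401
      = 6.62 m.

6.62


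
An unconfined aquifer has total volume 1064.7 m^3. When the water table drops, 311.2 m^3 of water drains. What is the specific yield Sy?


Specific yield Sy = Volume drained / Total volume.
Sy = 311.2 / 1064.7
   = 0.2923.

0.2923


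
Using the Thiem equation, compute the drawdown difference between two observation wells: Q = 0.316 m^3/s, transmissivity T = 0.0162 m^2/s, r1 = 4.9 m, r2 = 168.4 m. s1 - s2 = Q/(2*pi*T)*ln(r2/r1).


Thiem equation: s1 - s2 = Q/(2*pi*T) * ln(r2/r1).
ln(r2/r1) = ln(168.4/4.9) = 3.5371.
Q/(2*pi*T) = 0.316 / (2*pi*0.0162) = 0.316 / 0.1018 = 3.1045.
s1 - s2 = 3.1045 * 3.5371 = 10.981 m.

10.981


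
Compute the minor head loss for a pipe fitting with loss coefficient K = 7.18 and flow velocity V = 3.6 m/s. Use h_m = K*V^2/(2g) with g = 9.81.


Minor loss formula: h_m = K * V^2/(2g).
V^2 = 3.6^2 = 12.96.
V^2/(2g) = 12.96 / 19.62 = 0.6606 m.
h_m = 7.18 * 0.6606 = 4.7428 m.

4.7428


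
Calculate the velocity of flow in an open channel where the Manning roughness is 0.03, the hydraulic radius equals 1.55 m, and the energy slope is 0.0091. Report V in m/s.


Manning's equation gives V = (1/n) * R^(2/3) * S^(1/2).
First, compute R^(2/3) = 1.55^(2/3) = 1.3393.
Next, S^(1/2) = 0.0091^(1/2) = 0.095394.
Then 1/n = 1/0.03 = 33.33.
V = 33.33 * 1.3393 * 0.095394 = 4.2588 m/s.

4.2588


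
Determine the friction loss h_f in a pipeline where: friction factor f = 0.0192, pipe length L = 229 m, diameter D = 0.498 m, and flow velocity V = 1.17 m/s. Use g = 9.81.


Darcy-Weisbach equation: h_f = f * (L/D) * V^2/(2g).
f * L/D = 0.0192 * 229/0.498 = 8.8289.
V^2/(2g) = 1.17^2 / (2*9.81) = 1.3689 / 19.62 = 0.0698 m.
h_f = 8.8289 * 0.0698 = 0.616 m.

0.616


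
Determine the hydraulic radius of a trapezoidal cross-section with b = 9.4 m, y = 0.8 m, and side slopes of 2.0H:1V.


For a trapezoidal section with side slope z:
A = (b + z*y)*y = (9.4 + 2.0*0.8)*0.8 = 8.8 m^2.
P = b + 2*y*sqrt(1 + z^2) = 9.4 + 2*0.8*sqrt(1 + 2.0^2) = 12.978 m.
R = A/P = 8.8 / 12.978 = 0.6781 m.

0.6781


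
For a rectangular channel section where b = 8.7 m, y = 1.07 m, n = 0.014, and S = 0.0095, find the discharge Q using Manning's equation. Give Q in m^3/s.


For a rectangular channel, the cross-sectional area A = b * y = 8.7 * 1.07 = 9.31 m^2.
The wetted perimeter P = b + 2y = 8.7 + 2*1.07 = 10.84 m.
Hydraulic radius R = A/P = 9.31/10.84 = 0.8588 m.
Velocity V = (1/n)*R^(2/3)*S^(1/2) = (1/0.014)*0.8588^(2/3)*0.0095^(1/2) = 6.29 m/s.
Discharge Q = A * V = 9.31 * 6.29 = 58.553 m^3/s.

58.553


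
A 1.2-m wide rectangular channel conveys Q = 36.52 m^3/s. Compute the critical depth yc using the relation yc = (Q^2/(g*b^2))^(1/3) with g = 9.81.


Using yc = (Q^2 / (g * b^2))^(1/3):
Q^2 = 36.52^2 = 1333.71.
g * b^2 = 9.81 * 1.2^2 = 9.81 * 1.44 = 14.13.
Q^2 / (g*b^2) = 1333.71 / 14.13 = 94.3885.
yc = 94.3885^(1/3) = 4.5535 m.

4.5535


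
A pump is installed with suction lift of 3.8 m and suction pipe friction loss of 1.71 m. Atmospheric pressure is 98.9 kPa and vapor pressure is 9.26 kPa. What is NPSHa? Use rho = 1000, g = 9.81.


NPSHa = p_atm/(rho*g) - z_s - hf_s - p_vap/(rho*g).
p_atm/(rho*g) = 98.9*1000 / (1000*9.81) = 10.082 m.
p_vap/(rho*g) = 9.26*1000 / (1000*9.81) = 0.944 m.
NPSHa = 10.082 - 3.8 - 1.71 - 0.944
      = 3.63 m.

3.63


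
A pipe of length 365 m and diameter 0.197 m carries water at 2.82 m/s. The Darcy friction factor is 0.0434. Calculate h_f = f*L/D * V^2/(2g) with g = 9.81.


Darcy-Weisbach equation: h_f = f * (L/D) * V^2/(2g).
f * L/D = 0.0434 * 365/0.197 = 80.4112.
V^2/(2g) = 2.82^2 / (2*9.81) = 7.9524 / 19.62 = 0.4053 m.
h_f = 80.4112 * 0.4053 = 32.592 m.

32.592


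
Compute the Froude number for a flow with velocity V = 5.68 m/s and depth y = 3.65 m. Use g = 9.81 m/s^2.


The Froude number is defined as Fr = V / sqrt(g*y).
g*y = 9.81 * 3.65 = 35.8065.
sqrt(g*y) = sqrt(35.8065) = 5.9839.
Fr = 5.68 / 5.9839 = 0.9492.

0.9492


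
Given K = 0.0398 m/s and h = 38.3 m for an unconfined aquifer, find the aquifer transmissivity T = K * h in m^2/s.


Transmissivity is defined as T = K * h.
T = 0.0398 * 38.3
  = 1.5243 m^2/s.

1.5243


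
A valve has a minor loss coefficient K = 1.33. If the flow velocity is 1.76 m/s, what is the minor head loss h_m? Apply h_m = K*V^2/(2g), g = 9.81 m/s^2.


Minor loss formula: h_m = K * V^2/(2g).
V^2 = 1.76^2 = 3.0976.
V^2/(2g) = 3.0976 / 19.62 = 0.1579 m.
h_m = 1.33 * 0.1579 = 0.21 m.

0.21


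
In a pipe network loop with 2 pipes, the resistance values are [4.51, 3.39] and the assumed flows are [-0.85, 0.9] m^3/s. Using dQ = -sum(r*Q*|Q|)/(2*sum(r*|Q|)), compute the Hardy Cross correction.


Numerator terms (r*Q*|Q|): 4.51*-0.85*|-0.85| = -3.2585; 3.39*0.9*|0.9| = 2.7459.
Sum of numerator = -0.5126.
Denominator terms (r*|Q|): 4.51*|-0.85| = 3.8335; 3.39*|0.9| = 3.051.
2 * sum of denominator = 2 * 6.8845 = 13.769.
dQ = --0.5126 / 13.769 = 0.0372 m^3/s.

0.0372


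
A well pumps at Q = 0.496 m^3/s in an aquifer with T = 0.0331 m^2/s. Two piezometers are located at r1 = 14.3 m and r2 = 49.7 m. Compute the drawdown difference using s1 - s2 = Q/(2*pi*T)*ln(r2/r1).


Thiem equation: s1 - s2 = Q/(2*pi*T) * ln(r2/r1).
ln(r2/r1) = ln(49.7/14.3) = 1.2457.
Q/(2*pi*T) = 0.496 / (2*pi*0.0331) = 0.496 / 0.208 = 2.3849.
s1 - s2 = 2.3849 * 1.2457 = 2.971 m.

2.971


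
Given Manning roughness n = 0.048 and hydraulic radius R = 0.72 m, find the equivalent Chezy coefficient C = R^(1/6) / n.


The Chezy coefficient relates to Manning's n through C = R^(1/6) / n.
R^(1/6) = 0.72^(1/6) = 0.946721.
C = 0.946721 / 0.048 = 19.72 m^(1/2)/s.

19.72


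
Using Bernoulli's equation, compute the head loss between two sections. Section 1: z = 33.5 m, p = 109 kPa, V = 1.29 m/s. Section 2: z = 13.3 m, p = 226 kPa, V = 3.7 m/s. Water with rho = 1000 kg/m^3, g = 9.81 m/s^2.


Total head at each section: H = z + p/(rho*g) + V^2/(2g).
H1 = 33.5 + 109*1000/(1000*9.81) + 1.29^2/(2*9.81)
   = 33.5 + 11.111 + 0.0848
   = 44.696 m.
H2 = 13.3 + 226*1000/(1000*9.81) + 3.7^2/(2*9.81)
   = 13.3 + 23.038 + 0.6978
   = 37.035 m.
h_L = H1 - H2 = 44.696 - 37.035 = 7.66 m.

7.66


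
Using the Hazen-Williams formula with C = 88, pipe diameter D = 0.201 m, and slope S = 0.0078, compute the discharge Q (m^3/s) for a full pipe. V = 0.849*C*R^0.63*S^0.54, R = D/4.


For a full circular pipe, R = D/4 = 0.201/4 = 0.0503 m.
V = 0.849 * 88 * 0.0503^0.63 * 0.0078^0.54
  = 0.849 * 88 * 0.151955 * 0.072733
  = 0.8257 m/s.
Pipe area A = pi*D^2/4 = pi*0.201^2/4 = 0.0317 m^2.
Q = A * V = 0.0317 * 0.8257 = 0.0262 m^3/s.

0.0262


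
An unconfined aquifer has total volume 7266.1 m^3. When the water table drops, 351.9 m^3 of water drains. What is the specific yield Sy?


Specific yield Sy = Volume drained / Total volume.
Sy = 351.9 / 7266.1
   = 0.0484.

0.0484


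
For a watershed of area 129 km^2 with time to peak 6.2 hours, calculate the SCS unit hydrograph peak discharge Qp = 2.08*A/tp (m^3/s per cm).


SCS formula: Qp = 2.08 * A / tp.
Qp = 2.08 * 129 / 6.2
   = 268.32 / 6.2
   = 43.28 m^3/s per cm.

43.28


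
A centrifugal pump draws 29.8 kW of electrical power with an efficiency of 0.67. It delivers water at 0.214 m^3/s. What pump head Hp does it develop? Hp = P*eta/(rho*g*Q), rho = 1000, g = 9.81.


Pump head formula: Hp = P * eta / (rho * g * Q).
Numerator: P * eta = 29.8 * 1000 * 0.67 = 19966.0 W.
Denominator: rho * g * Q = 1000 * 9.81 * 0.214 = 2099.34.
Hp = 19966.0 / 2099.34 = 9.51 m.

9.51


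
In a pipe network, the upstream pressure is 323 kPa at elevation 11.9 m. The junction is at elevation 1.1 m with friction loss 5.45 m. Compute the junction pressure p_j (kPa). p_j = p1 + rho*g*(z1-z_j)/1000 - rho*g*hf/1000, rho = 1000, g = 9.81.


Junction pressure: p_j = p1 + rho*g*(z1 - z_j)/1000 - rho*g*hf/1000.
Elevation term = 1000*9.81*(11.9 - 1.1)/1000 = 105.948 kPa.
Friction term = 1000*9.81*5.45/1000 = 53.465 kPa.
p_j = 323 + 105.948 - 53.465 = 375.48 kPa.

375.48


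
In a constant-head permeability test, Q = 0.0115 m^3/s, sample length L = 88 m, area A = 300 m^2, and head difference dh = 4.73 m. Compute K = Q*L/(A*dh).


From K = Q*L / (A*dh):
Numerator: Q*L = 0.0115 * 88 = 1.012.
Denominator: A*dh = 300 * 4.73 = 1419.0.
K = 1.012 / 1419.0 = 0.000713 m/s.

0.000713


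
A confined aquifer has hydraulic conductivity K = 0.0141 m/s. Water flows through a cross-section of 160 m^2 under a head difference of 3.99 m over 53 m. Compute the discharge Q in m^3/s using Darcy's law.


Darcy's law: Q = K * A * i, where i = dh/L.
Hydraulic gradient i = 3.99 / 53 = 0.075283.
Q = 0.0141 * 160 * 0.075283
  = 0.1698 m^3/s.

0.1698


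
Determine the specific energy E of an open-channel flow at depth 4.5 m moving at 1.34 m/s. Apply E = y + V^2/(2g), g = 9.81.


Specific energy E = y + V^2/(2g).
Velocity head = V^2/(2g) = 1.34^2 / (2*9.81) = 1.7956 / 19.62 = 0.0915 m.
E = 4.5 + 0.0915 = 4.5915 m.

4.5915


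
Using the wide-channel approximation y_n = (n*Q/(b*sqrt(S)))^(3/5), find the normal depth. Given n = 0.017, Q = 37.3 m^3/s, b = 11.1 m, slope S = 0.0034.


We use the wide-channel approximation y_n = (n*Q/(b*sqrt(S)))^(3/5).
sqrt(S) = sqrt(0.0034) = 0.05831.
Numerator: n*Q = 0.017 * 37.3 = 0.6341.
Denominator: b*sqrt(S) = 11.1 * 0.05831 = 0.647241.
arg = 0.9797.
y_n = 0.9797^(3/5) = 0.9878 m.

0.9878


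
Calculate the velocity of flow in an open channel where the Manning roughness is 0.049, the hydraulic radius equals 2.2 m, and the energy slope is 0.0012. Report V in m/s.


Manning's equation gives V = (1/n) * R^(2/3) * S^(1/2).
First, compute R^(2/3) = 2.2^(2/3) = 1.6915.
Next, S^(1/2) = 0.0012^(1/2) = 0.034641.
Then 1/n = 1/0.049 = 20.41.
V = 20.41 * 1.6915 * 0.034641 = 1.1958 m/s.

1.1958


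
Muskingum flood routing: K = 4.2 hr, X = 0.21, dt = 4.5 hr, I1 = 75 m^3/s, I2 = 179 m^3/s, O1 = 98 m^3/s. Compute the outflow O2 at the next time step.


Muskingum coefficients:
denom = 2*K*(1-X) + dt = 2*4.2*(1-0.21) + 4.5 = 11.136.
C0 = (dt - 2*K*X)/denom = (4.5 - 2*4.2*0.21)/11.136 = 0.2457.
C1 = (dt + 2*K*X)/denom = (4.5 + 2*4.2*0.21)/11.136 = 0.5625.
C2 = (2*K*(1-X) - dt)/denom = 0.1918.
O2 = C0*I2 + C1*I1 + C2*O1
   = 0.2457*179 + 0.5625*75 + 0.1918*98
   = 104.96 m^3/s.

104.96


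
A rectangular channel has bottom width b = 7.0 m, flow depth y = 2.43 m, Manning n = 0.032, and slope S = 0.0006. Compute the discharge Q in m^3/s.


For a rectangular channel, the cross-sectional area A = b * y = 7.0 * 2.43 = 17.01 m^2.
The wetted perimeter P = b + 2y = 7.0 + 2*2.43 = 11.86 m.
Hydraulic radius R = A/P = 17.01/11.86 = 1.4342 m.
Velocity V = (1/n)*R^(2/3)*S^(1/2) = (1/0.032)*1.4342^(2/3)*0.0006^(1/2) = 0.9735 m/s.
Discharge Q = A * V = 17.01 * 0.9735 = 16.559 m^3/s.

16.559


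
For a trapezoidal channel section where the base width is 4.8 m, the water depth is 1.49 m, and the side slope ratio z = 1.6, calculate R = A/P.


For a trapezoidal section with side slope z:
A = (b + z*y)*y = (4.8 + 1.6*1.49)*1.49 = 10.704 m^2.
P = b + 2*y*sqrt(1 + z^2) = 4.8 + 2*1.49*sqrt(1 + 1.6^2) = 10.423 m.
R = A/P = 10.704 / 10.423 = 1.027 m.

1.027


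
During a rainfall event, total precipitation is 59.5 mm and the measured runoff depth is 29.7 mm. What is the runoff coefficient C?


The runoff coefficient C = runoff depth / rainfall depth.
C = 29.7 / 59.5
  = 0.4992.

0.4992


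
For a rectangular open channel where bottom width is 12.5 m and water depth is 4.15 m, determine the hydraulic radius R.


For a rectangular section:
Flow area A = b * y = 12.5 * 4.15 = 51.88 m^2.
Wetted perimeter P = b + 2y = 12.5 + 2*4.15 = 20.8 m.
Hydraulic radius R = A/P = 51.88 / 20.8 = 2.494 m.

2.494


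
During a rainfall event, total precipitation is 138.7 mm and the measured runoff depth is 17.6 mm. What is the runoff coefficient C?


The runoff coefficient C = runoff depth / rainfall depth.
C = 17.6 / 138.7
  = 0.1269.

0.1269


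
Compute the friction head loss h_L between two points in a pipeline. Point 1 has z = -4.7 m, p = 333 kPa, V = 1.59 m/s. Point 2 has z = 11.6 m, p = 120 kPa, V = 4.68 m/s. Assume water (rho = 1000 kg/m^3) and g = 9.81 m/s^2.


Total head at each section: H = z + p/(rho*g) + V^2/(2g).
H1 = -4.7 + 333*1000/(1000*9.81) + 1.59^2/(2*9.81)
   = -4.7 + 33.945 + 0.1289
   = 29.374 m.
H2 = 11.6 + 120*1000/(1000*9.81) + 4.68^2/(2*9.81)
   = 11.6 + 12.232 + 1.1163
   = 24.949 m.
h_L = H1 - H2 = 29.374 - 24.949 = 4.425 m.

4.425


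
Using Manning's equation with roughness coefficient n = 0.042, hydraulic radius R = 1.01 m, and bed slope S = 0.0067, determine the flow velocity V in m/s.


Manning's equation gives V = (1/n) * R^(2/3) * S^(1/2).
First, compute R^(2/3) = 1.01^(2/3) = 1.0067.
Next, S^(1/2) = 0.0067^(1/2) = 0.081854.
Then 1/n = 1/0.042 = 23.81.
V = 23.81 * 1.0067 * 0.081854 = 1.9619 m/s.

1.9619


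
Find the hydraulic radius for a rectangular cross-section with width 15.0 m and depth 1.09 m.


For a rectangular section:
Flow area A = b * y = 15.0 * 1.09 = 16.35 m^2.
Wetted perimeter P = b + 2y = 15.0 + 2*1.09 = 17.18 m.
Hydraulic radius R = A/P = 16.35 / 17.18 = 0.9517 m.

0.9517


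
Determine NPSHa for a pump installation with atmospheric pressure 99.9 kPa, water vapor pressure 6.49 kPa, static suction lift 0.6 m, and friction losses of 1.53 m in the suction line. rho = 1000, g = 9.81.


NPSHa = p_atm/(rho*g) - z_s - hf_s - p_vap/(rho*g).
p_atm/(rho*g) = 99.9*1000 / (1000*9.81) = 10.183 m.
p_vap/(rho*g) = 6.49*1000 / (1000*9.81) = 0.662 m.
NPSHa = 10.183 - 0.6 - 1.53 - 0.662
      = 7.39 m.

7.39


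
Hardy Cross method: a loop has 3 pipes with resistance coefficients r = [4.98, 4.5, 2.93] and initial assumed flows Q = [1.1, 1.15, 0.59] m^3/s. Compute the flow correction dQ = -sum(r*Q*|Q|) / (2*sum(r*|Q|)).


Numerator terms (r*Q*|Q|): 4.98*1.1*|1.1| = 6.0258; 4.5*1.15*|1.15| = 5.9512; 2.93*0.59*|0.59| = 1.0199.
Sum of numerator = 12.997.
Denominator terms (r*|Q|): 4.98*|1.1| = 5.478; 4.5*|1.15| = 5.175; 2.93*|0.59| = 1.7287.
2 * sum of denominator = 2 * 12.3817 = 24.7634.
dQ = -12.997 / 24.7634 = -0.5248 m^3/s.

-0.5248


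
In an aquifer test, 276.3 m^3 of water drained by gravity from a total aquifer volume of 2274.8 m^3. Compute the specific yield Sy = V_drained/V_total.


Specific yield Sy = Volume drained / Total volume.
Sy = 276.3 / 2274.8
   = 0.1215.

0.1215


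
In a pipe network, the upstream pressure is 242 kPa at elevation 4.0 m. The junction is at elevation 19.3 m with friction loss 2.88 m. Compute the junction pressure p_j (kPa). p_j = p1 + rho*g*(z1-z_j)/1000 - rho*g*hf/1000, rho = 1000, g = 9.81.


Junction pressure: p_j = p1 + rho*g*(z1 - z_j)/1000 - rho*g*hf/1000.
Elevation term = 1000*9.81*(4.0 - 19.3)/1000 = -150.093 kPa.
Friction term = 1000*9.81*2.88/1000 = 28.253 kPa.
p_j = 242 + -150.093 - 28.253 = 63.65 kPa.

63.65


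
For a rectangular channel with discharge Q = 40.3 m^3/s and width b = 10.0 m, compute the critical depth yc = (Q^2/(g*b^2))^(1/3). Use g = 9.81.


Using yc = (Q^2 / (g * b^2))^(1/3):
Q^2 = 40.3^2 = 1624.09.
g * b^2 = 9.81 * 10.0^2 = 9.81 * 100.0 = 981.0.
Q^2 / (g*b^2) = 1624.09 / 981.0 = 1.6555.
yc = 1.6555^(1/3) = 1.183 m.

1.183


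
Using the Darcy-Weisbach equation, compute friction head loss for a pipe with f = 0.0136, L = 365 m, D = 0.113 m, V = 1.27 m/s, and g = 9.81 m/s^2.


Darcy-Weisbach equation: h_f = f * (L/D) * V^2/(2g).
f * L/D = 0.0136 * 365/0.113 = 43.9292.
V^2/(2g) = 1.27^2 / (2*9.81) = 1.6129 / 19.62 = 0.0822 m.
h_f = 43.9292 * 0.0822 = 3.611 m.

3.611


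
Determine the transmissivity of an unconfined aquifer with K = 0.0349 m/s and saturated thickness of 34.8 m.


Transmissivity is defined as T = K * h.
T = 0.0349 * 34.8
  = 1.2145 m^2/s.

1.2145


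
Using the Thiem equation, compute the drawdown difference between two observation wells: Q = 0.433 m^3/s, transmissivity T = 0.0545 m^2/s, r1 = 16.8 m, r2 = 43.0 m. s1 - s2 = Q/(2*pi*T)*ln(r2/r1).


Thiem equation: s1 - s2 = Q/(2*pi*T) * ln(r2/r1).
ln(r2/r1) = ln(43.0/16.8) = 0.9398.
Q/(2*pi*T) = 0.433 / (2*pi*0.0545) = 0.433 / 0.3424 = 1.2645.
s1 - s2 = 1.2645 * 0.9398 = 1.1884 m.

1.1884


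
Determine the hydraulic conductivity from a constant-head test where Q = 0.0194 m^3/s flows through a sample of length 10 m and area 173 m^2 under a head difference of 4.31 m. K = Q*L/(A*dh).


From K = Q*L / (A*dh):
Numerator: Q*L = 0.0194 * 10 = 0.194.
Denominator: A*dh = 173 * 4.31 = 745.63.
K = 0.194 / 745.63 = 0.00026 m/s.

0.00026


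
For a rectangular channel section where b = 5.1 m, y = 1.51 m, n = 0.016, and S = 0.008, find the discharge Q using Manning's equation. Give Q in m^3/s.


For a rectangular channel, the cross-sectional area A = b * y = 5.1 * 1.51 = 7.7 m^2.
The wetted perimeter P = b + 2y = 5.1 + 2*1.51 = 8.12 m.
Hydraulic radius R = A/P = 7.7/8.12 = 0.9484 m.
Velocity V = (1/n)*R^(2/3)*S^(1/2) = (1/0.016)*0.9484^(2/3)*0.008^(1/2) = 5.3962 m/s.
Discharge Q = A * V = 7.7 * 5.3962 = 41.556 m^3/s.

41.556


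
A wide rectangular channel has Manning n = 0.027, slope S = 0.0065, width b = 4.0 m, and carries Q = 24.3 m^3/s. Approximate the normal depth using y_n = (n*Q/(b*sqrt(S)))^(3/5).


We use the wide-channel approximation y_n = (n*Q/(b*sqrt(S)))^(3/5).
sqrt(S) = sqrt(0.0065) = 0.080623.
Numerator: n*Q = 0.027 * 24.3 = 0.6561.
Denominator: b*sqrt(S) = 4.0 * 0.080623 = 0.322492.
arg = 2.0345.
y_n = 2.0345^(3/5) = 1.5313 m.

1.5313


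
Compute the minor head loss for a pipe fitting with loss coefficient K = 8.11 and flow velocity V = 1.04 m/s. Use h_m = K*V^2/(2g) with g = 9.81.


Minor loss formula: h_m = K * V^2/(2g).
V^2 = 1.04^2 = 1.0816.
V^2/(2g) = 1.0816 / 19.62 = 0.0551 m.
h_m = 8.11 * 0.0551 = 0.4471 m.

0.4471


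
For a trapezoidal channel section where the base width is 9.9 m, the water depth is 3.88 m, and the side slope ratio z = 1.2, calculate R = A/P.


For a trapezoidal section with side slope z:
A = (b + z*y)*y = (9.9 + 1.2*3.88)*3.88 = 56.477 m^2.
P = b + 2*y*sqrt(1 + z^2) = 9.9 + 2*3.88*sqrt(1 + 1.2^2) = 22.022 m.
R = A/P = 56.477 / 22.022 = 2.5646 m.

2.5646


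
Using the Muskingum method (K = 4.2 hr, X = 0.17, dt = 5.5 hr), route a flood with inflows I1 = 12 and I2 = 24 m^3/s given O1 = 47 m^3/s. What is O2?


Muskingum coefficients:
denom = 2*K*(1-X) + dt = 2*4.2*(1-0.17) + 5.5 = 12.472.
C0 = (dt - 2*K*X)/denom = (5.5 - 2*4.2*0.17)/12.472 = 0.3265.
C1 = (dt + 2*K*X)/denom = (5.5 + 2*4.2*0.17)/12.472 = 0.5555.
C2 = (2*K*(1-X) - dt)/denom = 0.118.
O2 = C0*I2 + C1*I1 + C2*O1
   = 0.3265*24 + 0.5555*12 + 0.118*47
   = 20.05 m^3/s.

20.05


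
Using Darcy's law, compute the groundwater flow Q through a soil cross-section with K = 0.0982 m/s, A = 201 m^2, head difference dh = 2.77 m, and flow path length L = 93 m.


Darcy's law: Q = K * A * i, where i = dh/L.
Hydraulic gradient i = 2.77 / 93 = 0.029785.
Q = 0.0982 * 201 * 0.029785
  = 0.5879 m^3/s.

0.5879


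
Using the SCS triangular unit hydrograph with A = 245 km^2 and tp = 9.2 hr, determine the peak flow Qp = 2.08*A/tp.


SCS formula: Qp = 2.08 * A / tp.
Qp = 2.08 * 245 / 9.2
   = 509.6 / 9.2
   = 55.39 m^3/s per cm.

55.39


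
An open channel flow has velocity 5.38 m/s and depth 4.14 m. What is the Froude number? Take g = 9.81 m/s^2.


The Froude number is defined as Fr = V / sqrt(g*y).
g*y = 9.81 * 4.14 = 40.6134.
sqrt(g*y) = sqrt(40.6134) = 6.3729.
Fr = 5.38 / 6.3729 = 0.8442.

0.8442


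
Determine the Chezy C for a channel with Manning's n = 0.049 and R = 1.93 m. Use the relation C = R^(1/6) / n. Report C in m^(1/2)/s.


The Chezy coefficient relates to Manning's n through C = R^(1/6) / n.
R^(1/6) = 1.93^(1/6) = 1.115817.
C = 1.115817 / 0.049 = 22.77 m^(1/2)/s.

22.77


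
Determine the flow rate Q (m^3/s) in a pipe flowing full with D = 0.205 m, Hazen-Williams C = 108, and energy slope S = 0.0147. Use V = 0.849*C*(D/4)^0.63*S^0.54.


For a full circular pipe, R = D/4 = 0.205/4 = 0.0512 m.
V = 0.849 * 108 * 0.0512^0.63 * 0.0147^0.54
  = 0.849 * 108 * 0.153853 * 0.102412
  = 1.4447 m/s.
Pipe area A = pi*D^2/4 = pi*0.205^2/4 = 0.033 m^2.
Q = A * V = 0.033 * 1.4447 = 0.0477 m^3/s.

0.0477


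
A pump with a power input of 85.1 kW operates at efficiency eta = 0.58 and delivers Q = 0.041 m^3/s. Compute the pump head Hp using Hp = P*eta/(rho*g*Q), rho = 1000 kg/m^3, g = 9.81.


Pump head formula: Hp = P * eta / (rho * g * Q).
Numerator: P * eta = 85.1 * 1000 * 0.58 = 49358.0 W.
Denominator: rho * g * Q = 1000 * 9.81 * 0.041 = 402.21.
Hp = 49358.0 / 402.21 = 122.72 m.

122.72


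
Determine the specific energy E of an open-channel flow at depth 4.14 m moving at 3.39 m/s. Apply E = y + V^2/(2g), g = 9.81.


Specific energy E = y + V^2/(2g).
Velocity head = V^2/(2g) = 3.39^2 / (2*9.81) = 11.4921 / 19.62 = 0.5857 m.
E = 4.14 + 0.5857 = 4.7257 m.

4.7257


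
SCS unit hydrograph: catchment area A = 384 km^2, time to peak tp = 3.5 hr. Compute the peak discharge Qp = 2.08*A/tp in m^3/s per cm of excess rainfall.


SCS formula: Qp = 2.08 * A / tp.
Qp = 2.08 * 384 / 3.5
   = 798.72 / 3.5
   = 228.21 m^3/s per cm.

228.21


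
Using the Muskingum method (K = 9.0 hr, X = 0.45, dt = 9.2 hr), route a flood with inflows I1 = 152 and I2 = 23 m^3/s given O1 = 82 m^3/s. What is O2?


Muskingum coefficients:
denom = 2*K*(1-X) + dt = 2*9.0*(1-0.45) + 9.2 = 19.1.
C0 = (dt - 2*K*X)/denom = (9.2 - 2*9.0*0.45)/19.1 = 0.0576.
C1 = (dt + 2*K*X)/denom = (9.2 + 2*9.0*0.45)/19.1 = 0.9058.
C2 = (2*K*(1-X) - dt)/denom = 0.0366.
O2 = C0*I2 + C1*I1 + C2*O1
   = 0.0576*23 + 0.9058*152 + 0.0366*82
   = 142.01 m^3/s.

142.01


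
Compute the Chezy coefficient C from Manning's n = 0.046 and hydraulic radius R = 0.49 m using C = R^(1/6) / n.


The Chezy coefficient relates to Manning's n through C = R^(1/6) / n.
R^(1/6) = 0.49^(1/6) = 0.887904.
C = 0.887904 / 0.046 = 19.3 m^(1/2)/s.

19.3


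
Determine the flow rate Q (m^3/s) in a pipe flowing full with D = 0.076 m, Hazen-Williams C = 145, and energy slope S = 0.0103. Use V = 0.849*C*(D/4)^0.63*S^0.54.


For a full circular pipe, R = D/4 = 0.076/4 = 0.019 m.
V = 0.849 * 145 * 0.019^0.63 * 0.0103^0.54
  = 0.849 * 145 * 0.082341 * 0.084515
  = 0.8567 m/s.
Pipe area A = pi*D^2/4 = pi*0.076^2/4 = 0.0045 m^2.
Q = A * V = 0.0045 * 0.8567 = 0.0039 m^3/s.

0.0039


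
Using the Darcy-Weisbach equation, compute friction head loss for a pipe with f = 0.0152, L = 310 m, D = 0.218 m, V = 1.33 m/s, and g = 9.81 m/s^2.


Darcy-Weisbach equation: h_f = f * (L/D) * V^2/(2g).
f * L/D = 0.0152 * 310/0.218 = 21.6147.
V^2/(2g) = 1.33^2 / (2*9.81) = 1.7689 / 19.62 = 0.0902 m.
h_f = 21.6147 * 0.0902 = 1.949 m.

1.949


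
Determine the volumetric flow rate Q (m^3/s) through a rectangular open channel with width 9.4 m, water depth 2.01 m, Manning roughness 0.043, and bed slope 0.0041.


For a rectangular channel, the cross-sectional area A = b * y = 9.4 * 2.01 = 18.89 m^2.
The wetted perimeter P = b + 2y = 9.4 + 2*2.01 = 13.42 m.
Hydraulic radius R = A/P = 18.89/13.42 = 1.4079 m.
Velocity V = (1/n)*R^(2/3)*S^(1/2) = (1/0.043)*1.4079^(2/3)*0.0041^(1/2) = 1.8706 m/s.
Discharge Q = A * V = 18.89 * 1.8706 = 35.342 m^3/s.

35.342


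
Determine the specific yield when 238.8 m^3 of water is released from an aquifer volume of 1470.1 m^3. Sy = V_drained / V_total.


Specific yield Sy = Volume drained / Total volume.
Sy = 238.8 / 1470.1
   = 0.1624.

0.1624


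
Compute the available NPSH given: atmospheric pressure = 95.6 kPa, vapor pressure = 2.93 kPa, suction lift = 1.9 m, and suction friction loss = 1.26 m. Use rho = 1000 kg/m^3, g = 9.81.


NPSHa = p_atm/(rho*g) - z_s - hf_s - p_vap/(rho*g).
p_atm/(rho*g) = 95.6*1000 / (1000*9.81) = 9.745 m.
p_vap/(rho*g) = 2.93*1000 / (1000*9.81) = 0.299 m.
NPSHa = 9.745 - 1.9 - 1.26 - 0.299
      = 6.29 m.

6.29


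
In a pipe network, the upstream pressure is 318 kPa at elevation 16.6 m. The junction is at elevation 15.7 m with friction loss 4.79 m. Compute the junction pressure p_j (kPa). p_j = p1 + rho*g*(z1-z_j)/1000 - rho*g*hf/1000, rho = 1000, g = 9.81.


Junction pressure: p_j = p1 + rho*g*(z1 - z_j)/1000 - rho*g*hf/1000.
Elevation term = 1000*9.81*(16.6 - 15.7)/1000 = 8.829 kPa.
Friction term = 1000*9.81*4.79/1000 = 46.99 kPa.
p_j = 318 + 8.829 - 46.99 = 279.84 kPa.

279.84


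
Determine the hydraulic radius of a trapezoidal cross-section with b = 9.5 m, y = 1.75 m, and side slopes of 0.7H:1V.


For a trapezoidal section with side slope z:
A = (b + z*y)*y = (9.5 + 0.7*1.75)*1.75 = 18.769 m^2.
P = b + 2*y*sqrt(1 + z^2) = 9.5 + 2*1.75*sqrt(1 + 0.7^2) = 13.772 m.
R = A/P = 18.769 / 13.772 = 1.3628 m.

1.3628


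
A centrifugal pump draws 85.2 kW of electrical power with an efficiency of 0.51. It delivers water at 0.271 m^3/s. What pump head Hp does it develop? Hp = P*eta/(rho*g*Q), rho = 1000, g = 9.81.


Pump head formula: Hp = P * eta / (rho * g * Q).
Numerator: P * eta = 85.2 * 1000 * 0.51 = 43452.0 W.
Denominator: rho * g * Q = 1000 * 9.81 * 0.271 = 2658.51.
Hp = 43452.0 / 2658.51 = 16.34 m.

16.34


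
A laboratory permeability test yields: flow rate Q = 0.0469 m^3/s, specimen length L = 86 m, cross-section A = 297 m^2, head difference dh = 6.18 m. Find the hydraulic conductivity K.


From K = Q*L / (A*dh):
Numerator: Q*L = 0.0469 * 86 = 4.0334.
Denominator: A*dh = 297 * 6.18 = 1835.46.
K = 4.0334 / 1835.46 = 0.002197 m/s.

0.002197


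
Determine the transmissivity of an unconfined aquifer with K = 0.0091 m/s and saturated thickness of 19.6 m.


Transmissivity is defined as T = K * h.
T = 0.0091 * 19.6
  = 0.1784 m^2/s.

0.1784


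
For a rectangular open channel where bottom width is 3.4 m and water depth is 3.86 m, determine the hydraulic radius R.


For a rectangular section:
Flow area A = b * y = 3.4 * 3.86 = 13.12 m^2.
Wetted perimeter P = b + 2y = 3.4 + 2*3.86 = 11.12 m.
Hydraulic radius R = A/P = 13.12 / 11.12 = 1.1802 m.

1.1802


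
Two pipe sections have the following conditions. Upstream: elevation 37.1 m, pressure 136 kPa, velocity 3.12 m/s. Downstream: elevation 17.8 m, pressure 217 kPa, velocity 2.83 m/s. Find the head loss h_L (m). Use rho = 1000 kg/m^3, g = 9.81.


Total head at each section: H = z + p/(rho*g) + V^2/(2g).
H1 = 37.1 + 136*1000/(1000*9.81) + 3.12^2/(2*9.81)
   = 37.1 + 13.863 + 0.4961
   = 51.46 m.
H2 = 17.8 + 217*1000/(1000*9.81) + 2.83^2/(2*9.81)
   = 17.8 + 22.12 + 0.4082
   = 40.328 m.
h_L = H1 - H2 = 51.46 - 40.328 = 11.131 m.

11.131


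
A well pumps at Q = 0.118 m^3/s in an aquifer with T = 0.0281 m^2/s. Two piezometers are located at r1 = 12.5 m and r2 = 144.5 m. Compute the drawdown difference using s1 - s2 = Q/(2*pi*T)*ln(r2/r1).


Thiem equation: s1 - s2 = Q/(2*pi*T) * ln(r2/r1).
ln(r2/r1) = ln(144.5/12.5) = 2.4476.
Q/(2*pi*T) = 0.118 / (2*pi*0.0281) = 0.118 / 0.1766 = 0.6683.
s1 - s2 = 0.6683 * 2.4476 = 1.6358 m.

1.6358


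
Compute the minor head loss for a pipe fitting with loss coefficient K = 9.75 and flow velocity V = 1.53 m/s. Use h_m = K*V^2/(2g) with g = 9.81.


Minor loss formula: h_m = K * V^2/(2g).
V^2 = 1.53^2 = 2.3409.
V^2/(2g) = 2.3409 / 19.62 = 0.1193 m.
h_m = 9.75 * 0.1193 = 1.1633 m.

1.1633


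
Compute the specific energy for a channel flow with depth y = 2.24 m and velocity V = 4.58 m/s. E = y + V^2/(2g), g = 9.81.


Specific energy E = y + V^2/(2g).
Velocity head = V^2/(2g) = 4.58^2 / (2*9.81) = 20.9764 / 19.62 = 1.0691 m.
E = 2.24 + 1.0691 = 3.3091 m.

3.3091


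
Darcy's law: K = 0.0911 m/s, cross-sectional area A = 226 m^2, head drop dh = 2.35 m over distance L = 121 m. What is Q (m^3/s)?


Darcy's law: Q = K * A * i, where i = dh/L.
Hydraulic gradient i = 2.35 / 121 = 0.019421.
Q = 0.0911 * 226 * 0.019421
  = 0.3999 m^3/s.

0.3999


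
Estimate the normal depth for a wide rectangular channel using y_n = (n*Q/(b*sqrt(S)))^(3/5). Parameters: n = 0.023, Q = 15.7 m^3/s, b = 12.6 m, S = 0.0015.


We use the wide-channel approximation y_n = (n*Q/(b*sqrt(S)))^(3/5).
sqrt(S) = sqrt(0.0015) = 0.03873.
Numerator: n*Q = 0.023 * 15.7 = 0.3611.
Denominator: b*sqrt(S) = 12.6 * 0.03873 = 0.487998.
arg = 0.74.
y_n = 0.74^(3/5) = 0.8347 m.

0.8347


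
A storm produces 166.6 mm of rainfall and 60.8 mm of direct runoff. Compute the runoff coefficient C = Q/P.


The runoff coefficient C = runoff depth / rainfall depth.
C = 60.8 / 166.6
  = 0.3649.

0.3649


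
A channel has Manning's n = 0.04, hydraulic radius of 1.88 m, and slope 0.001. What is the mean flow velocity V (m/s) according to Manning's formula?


Manning's equation gives V = (1/n) * R^(2/3) * S^(1/2).
First, compute R^(2/3) = 1.88^(2/3) = 1.5233.
Next, S^(1/2) = 0.001^(1/2) = 0.031623.
Then 1/n = 1/0.04 = 25.0.
V = 25.0 * 1.5233 * 0.031623 = 1.2042 m/s.

1.2042


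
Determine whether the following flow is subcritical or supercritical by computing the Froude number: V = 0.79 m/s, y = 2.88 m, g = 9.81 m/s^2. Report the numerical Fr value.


The Froude number is defined as Fr = V / sqrt(g*y).
g*y = 9.81 * 2.88 = 28.2528.
sqrt(g*y) = sqrt(28.2528) = 5.3153.
Fr = 0.79 / 5.3153 = 0.1486.
Since Fr < 1, the flow is subcritical.

0.1486


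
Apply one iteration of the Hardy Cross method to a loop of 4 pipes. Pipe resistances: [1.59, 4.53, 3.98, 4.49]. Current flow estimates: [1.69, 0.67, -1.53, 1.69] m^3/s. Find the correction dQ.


Numerator terms (r*Q*|Q|): 1.59*1.69*|1.69| = 4.5412; 4.53*0.67*|0.67| = 2.0335; 3.98*-1.53*|-1.53| = -9.3168; 4.49*1.69*|1.69| = 12.8239.
Sum of numerator = 10.0818.
Denominator terms (r*|Q|): 1.59*|1.69| = 2.6871; 4.53*|0.67| = 3.0351; 3.98*|-1.53| = 6.0894; 4.49*|1.69| = 7.5881.
2 * sum of denominator = 2 * 19.3997 = 38.7994.
dQ = -10.0818 / 38.7994 = -0.2598 m^3/s.

-0.2598


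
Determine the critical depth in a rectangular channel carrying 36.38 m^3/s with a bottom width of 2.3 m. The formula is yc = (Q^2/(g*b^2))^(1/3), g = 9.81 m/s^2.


Using yc = (Q^2 / (g * b^2))^(1/3):
Q^2 = 36.38^2 = 1323.5.
g * b^2 = 9.81 * 2.3^2 = 9.81 * 5.29 = 51.89.
Q^2 / (g*b^2) = 1323.5 / 51.89 = 25.5059.
yc = 25.5059^(1/3) = 2.9435 m.

2.9435


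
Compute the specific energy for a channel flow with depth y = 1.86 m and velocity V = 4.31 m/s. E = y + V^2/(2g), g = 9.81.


Specific energy E = y + V^2/(2g).
Velocity head = V^2/(2g) = 4.31^2 / (2*9.81) = 18.5761 / 19.62 = 0.9468 m.
E = 1.86 + 0.9468 = 2.8068 m.

2.8068


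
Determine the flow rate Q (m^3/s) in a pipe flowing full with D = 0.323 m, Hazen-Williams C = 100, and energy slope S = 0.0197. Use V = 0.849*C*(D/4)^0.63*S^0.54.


For a full circular pipe, R = D/4 = 0.323/4 = 0.0808 m.
V = 0.849 * 100 * 0.0808^0.63 * 0.0197^0.54
  = 0.849 * 100 * 0.20488 * 0.119953
  = 2.0865 m/s.
Pipe area A = pi*D^2/4 = pi*0.323^2/4 = 0.0819 m^2.
Q = A * V = 0.0819 * 2.0865 = 0.171 m^3/s.

0.171


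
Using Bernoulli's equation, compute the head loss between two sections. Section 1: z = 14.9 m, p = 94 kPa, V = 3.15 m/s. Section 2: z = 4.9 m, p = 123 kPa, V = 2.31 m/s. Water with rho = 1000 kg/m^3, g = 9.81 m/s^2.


Total head at each section: H = z + p/(rho*g) + V^2/(2g).
H1 = 14.9 + 94*1000/(1000*9.81) + 3.15^2/(2*9.81)
   = 14.9 + 9.582 + 0.5057
   = 24.988 m.
H2 = 4.9 + 123*1000/(1000*9.81) + 2.31^2/(2*9.81)
   = 4.9 + 12.538 + 0.272
   = 17.71 m.
h_L = H1 - H2 = 24.988 - 17.71 = 7.278 m.

7.278


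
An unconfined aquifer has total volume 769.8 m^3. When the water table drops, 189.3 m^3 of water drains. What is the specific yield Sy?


Specific yield Sy = Volume drained / Total volume.
Sy = 189.3 / 769.8
   = 0.2459.

0.2459


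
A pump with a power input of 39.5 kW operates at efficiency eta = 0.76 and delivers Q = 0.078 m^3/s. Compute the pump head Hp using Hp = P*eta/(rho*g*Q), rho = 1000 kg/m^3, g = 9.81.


Pump head formula: Hp = P * eta / (rho * g * Q).
Numerator: P * eta = 39.5 * 1000 * 0.76 = 30020.0 W.
Denominator: rho * g * Q = 1000 * 9.81 * 0.078 = 765.18.
Hp = 30020.0 / 765.18 = 39.23 m.

39.23


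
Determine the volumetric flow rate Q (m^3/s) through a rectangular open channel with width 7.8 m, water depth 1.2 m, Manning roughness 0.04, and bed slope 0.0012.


For a rectangular channel, the cross-sectional area A = b * y = 7.8 * 1.2 = 9.36 m^2.
The wetted perimeter P = b + 2y = 7.8 + 2*1.2 = 10.2 m.
Hydraulic radius R = A/P = 9.36/10.2 = 0.9176 m.
Velocity V = (1/n)*R^(2/3)*S^(1/2) = (1/0.04)*0.9176^(2/3)*0.0012^(1/2) = 0.8178 m/s.
Discharge Q = A * V = 9.36 * 0.8178 = 7.655 m^3/s.

7.655


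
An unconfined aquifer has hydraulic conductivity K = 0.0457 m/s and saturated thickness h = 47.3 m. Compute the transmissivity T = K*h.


Transmissivity is defined as T = K * h.
T = 0.0457 * 47.3
  = 2.1616 m^2/s.

2.1616


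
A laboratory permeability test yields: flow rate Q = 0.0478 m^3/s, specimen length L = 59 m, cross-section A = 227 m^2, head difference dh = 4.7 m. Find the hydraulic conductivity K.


From K = Q*L / (A*dh):
Numerator: Q*L = 0.0478 * 59 = 2.8202.
Denominator: A*dh = 227 * 4.7 = 1066.9.
K = 2.8202 / 1066.9 = 0.002643 m/s.

0.002643


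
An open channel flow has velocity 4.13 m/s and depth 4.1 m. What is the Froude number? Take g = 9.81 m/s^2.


The Froude number is defined as Fr = V / sqrt(g*y).
g*y = 9.81 * 4.1 = 40.221.
sqrt(g*y) = sqrt(40.221) = 6.342.
Fr = 4.13 / 6.342 = 0.6512.

0.6512


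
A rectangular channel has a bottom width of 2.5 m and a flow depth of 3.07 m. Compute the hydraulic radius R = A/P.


For a rectangular section:
Flow area A = b * y = 2.5 * 3.07 = 7.67 m^2.
Wetted perimeter P = b + 2y = 2.5 + 2*3.07 = 8.64 m.
Hydraulic radius R = A/P = 7.67 / 8.64 = 0.8883 m.

0.8883
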